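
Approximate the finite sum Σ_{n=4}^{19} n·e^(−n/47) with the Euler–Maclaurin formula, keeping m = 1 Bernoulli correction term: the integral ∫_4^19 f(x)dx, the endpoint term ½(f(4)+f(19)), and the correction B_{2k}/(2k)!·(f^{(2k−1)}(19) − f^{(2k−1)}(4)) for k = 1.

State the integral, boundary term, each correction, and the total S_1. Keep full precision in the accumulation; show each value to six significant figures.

∫_4^19 x·e^(−x/47) dx evaluates to 130.936.
Boundary: ½(f(4) + f(19)) = ½(3.67366 + 12.6820) = 8.17783.
Integral + boundary = 139.114.
Correction k=1: B_{2}/2! · (f^{(1)}(19) − f^{(1)}(4)) = 1/12 · (0.397644 − 0.840252) = -0.0368840.

S_1 ≈ 139.077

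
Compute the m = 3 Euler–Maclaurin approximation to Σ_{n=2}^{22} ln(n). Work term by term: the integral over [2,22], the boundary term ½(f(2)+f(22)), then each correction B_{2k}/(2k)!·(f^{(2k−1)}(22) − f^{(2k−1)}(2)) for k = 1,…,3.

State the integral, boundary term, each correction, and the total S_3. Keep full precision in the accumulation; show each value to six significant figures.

∫_2^22 ln(x) dx evaluates to 46.6166.
½[f(2) + f(22)] = ½[0.693147 + 3.09104] = 1.89209.
Running total after boundary: 48.5087.
Correction k=1: B_{2}/2! · (f^{(1)}(22) − f^{(1)}(2)) = 1/12 · (0.0454545 − 0.500000) = -0.0378788.
After k=1: 48.4709.
Correction k=2: B_{4}/4! · (f^{(3)}(22) − f^{(3)}(2)) = −1/720 · (0.000187829 − 0.250000) = 0.000346961.
After k=2: 48.4712.
Correction k=3: B_{6}/6! · (f^{(5)}(22) − f^{(5)}(2)) = 1/30240 · (4.65691e-06 − 0.750000) = -2.48014e-05.

S_3 ≈ 48.4712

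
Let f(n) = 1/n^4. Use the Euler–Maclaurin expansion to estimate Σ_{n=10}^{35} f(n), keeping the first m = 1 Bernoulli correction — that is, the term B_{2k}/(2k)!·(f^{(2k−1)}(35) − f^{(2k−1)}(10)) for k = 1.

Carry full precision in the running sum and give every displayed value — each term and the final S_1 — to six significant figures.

Integral: ∫_10^35 1/x^4 dx = 0.000325559.
Endpoint term: (f(10) + f(35))/2 = (0.000100000 + 6.66389e-07)/2 = 5.03332e-05.
Integral + boundary = 0.000375892.
Correction k=1: B_{2}/2! · (f^{(1)}(35) − f^{(1)}(10)) = 1/12 · (-7.61587e-08 − (-4.00000e-05)) = 3.32699e-06.

S_1 ≈ 0.000379219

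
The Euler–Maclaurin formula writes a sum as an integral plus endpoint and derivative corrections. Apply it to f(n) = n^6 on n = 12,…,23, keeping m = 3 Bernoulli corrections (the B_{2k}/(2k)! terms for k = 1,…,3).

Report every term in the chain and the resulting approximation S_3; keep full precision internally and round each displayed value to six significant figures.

∫_12^23 x^6 dx evaluates to 4.81285e+08.
Endpoint term: (f(12) + f(23))/2 = (2.98598e+06 + 1.48036e+08)/2 = 7.55109e+07.
So far: 5.56796e+08.
k=1: B_{2}/(2)! × [f^{(1)}(23) − f^{(1)}(12)] = 1/12 × (3.86181e+07 − 1.49299e+06) = 3.09376e+06.
Running total after k=1: 5.59889e+08.
k=2: B_{4}/(4)! × [f^{(3)}(23) − f^{(3)}(12)] = −1/720 × (1.46004e+06 − 207360) = -1739.83.
Running total after k=2: 5.59888e+08.
k=3: B_{6}/(6)! × [f^{(5)}(23) − f^{(5)}(12)] = 1/30240 × (16560.0 − 8640.00) = 0.261905.

S_3 ≈ 5.59888e+08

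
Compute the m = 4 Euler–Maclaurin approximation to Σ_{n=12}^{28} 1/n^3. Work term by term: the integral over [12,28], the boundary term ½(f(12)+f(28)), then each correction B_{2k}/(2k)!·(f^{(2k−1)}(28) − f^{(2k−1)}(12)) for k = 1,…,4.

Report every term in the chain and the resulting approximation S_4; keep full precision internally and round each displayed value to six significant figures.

S_4 ≈ 0.00315822

∫_12^28 1/x^3 dx evaluates to 0.00283447.
½[f(12) + f(28)] = ½[0.000578704 + 4.55539e-05] = 0.000312129.
Running total after boundary: 0.00314660.
Order-1 term: 1/12 · (-4.88078e-06 − (-0.000144676)) = 1.16496e-05.
After k=1: 0.00315825.
Order-2 term: −1/720 · (-1.24510e-07 − (-2.00939e-05)) = -2.77352e-08.
After k=2: 0.00315822.
Order-3 term: 1/30240 · (-6.67016e-09 − (-5.86071e-06)) = 1.93586e-10.
After k=3: 0.00315822.
Order-4 term: −1/1209600 · (-6.12566e-10 − (-2.93036e-06)) = -2.42208e-12.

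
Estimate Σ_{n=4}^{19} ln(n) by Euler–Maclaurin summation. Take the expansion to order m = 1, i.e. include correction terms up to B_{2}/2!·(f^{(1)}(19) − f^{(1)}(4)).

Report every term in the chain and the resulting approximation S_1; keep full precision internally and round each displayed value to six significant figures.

S_1 ≈ 37.5481

Integral: ∫_4^19 ln(x) dx = 35.3992.
Endpoint term: (f(4) + f(19))/2 = (1.38629 + 2.94444)/2 = 2.16537.
Running total after boundary: 37.5645.
Correction k=1: B_{2}/2! · (f^{(1)}(19) − f^{(1)}(4)) = 1/12 · (0.0526316 − 0.250000) = -0.0164474.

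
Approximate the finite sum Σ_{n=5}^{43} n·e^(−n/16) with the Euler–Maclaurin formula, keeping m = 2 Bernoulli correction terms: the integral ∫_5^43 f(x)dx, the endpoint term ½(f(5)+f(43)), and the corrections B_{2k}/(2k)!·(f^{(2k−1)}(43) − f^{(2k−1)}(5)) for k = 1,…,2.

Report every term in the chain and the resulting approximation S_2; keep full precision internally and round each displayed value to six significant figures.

S_2 ≈ 184.824

The integral term ∫_5^43 x·e^(−x/16) dx = 181.583.
Boundary: ½(f(5) + f(43)) = ½(3.65808 + 2.92619) = 3.29213.
Integral + boundary = 184.875.
Correction k=1: B_{2}/2! · (f^{(1)}(43) − f^{(1)}(5)) = 1/12 · (-0.114836 − 0.502986) = -0.0514851.
After k=1: 184.823.
Correction k=2: B_{4}/4! · (f^{(3)}(43) − f^{(3)}(5)) = −1/720 · (8.30699e-05 − 0.00768054) = 1.05520e-05.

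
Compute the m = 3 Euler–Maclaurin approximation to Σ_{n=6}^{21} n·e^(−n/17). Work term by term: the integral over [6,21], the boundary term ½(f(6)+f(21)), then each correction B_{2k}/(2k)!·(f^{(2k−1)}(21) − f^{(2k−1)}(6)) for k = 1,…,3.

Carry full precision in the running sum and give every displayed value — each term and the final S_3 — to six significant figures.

The integral term ∫_6^21 x·e^(−x/17) dx = 86.8998.
Boundary: ½(f(6) + f(21)) = ½(4.21571 + 6.10573) = 5.16072.
Running total after boundary: 92.0606.
Correction k=1: B_{2}/2! · (f^{(1)}(21) − f^{(1)}(6)) = 1/12 · (-0.0684116 − 0.454636) = -0.0435873.
Partial sum through k=1: 92.0170.
Correction k=2: B_{4}/4! · (f^{(3)}(21) − f^{(3)}(6)) = −1/720 · (0.00177539 − 0.00643555) = 6.47244e-06.
Partial sum through k=2: 92.0170.
Correction k=3: B_{6}/6! · (f^{(5)}(21) − f^{(5)}(6)) = 1/30240 · (1.31055e-05 − 3.90933e-05) = -8.59384e-10.

S_3 ≈ 92.0170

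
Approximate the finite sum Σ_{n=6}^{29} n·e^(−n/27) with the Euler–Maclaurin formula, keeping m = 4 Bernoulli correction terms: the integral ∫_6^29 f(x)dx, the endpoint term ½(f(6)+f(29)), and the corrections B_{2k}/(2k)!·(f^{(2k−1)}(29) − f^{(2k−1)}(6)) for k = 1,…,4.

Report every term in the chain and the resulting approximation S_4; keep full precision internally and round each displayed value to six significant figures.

∫_6^29 x·e^(−x/27) dx evaluates to 196.937.
½[f(6) + f(29)] = ½[4.80442 + 9.90680] = 7.35561.
So far: 204.292.
Order-1 term: 1/12 · (-0.0253047 − 0.622796) = -0.0540084.
Partial sum through k=1: 204.238.
Order-2 term: −1/720 · (0.000902501 − 0.00305113) = 2.98420e-06.
Partial sum through k=2: 204.238.
Order-3 term: 1/30240 · (2.52361e-06 − 7.19881e-06) = -1.54603e-10.
Partial sum through k=3: 204.238.
Order-4 term: −1/1209600 · (5.22528e-09 − 1.40086e-08) = 7.26135e-15.

S_4 ≈ 204.238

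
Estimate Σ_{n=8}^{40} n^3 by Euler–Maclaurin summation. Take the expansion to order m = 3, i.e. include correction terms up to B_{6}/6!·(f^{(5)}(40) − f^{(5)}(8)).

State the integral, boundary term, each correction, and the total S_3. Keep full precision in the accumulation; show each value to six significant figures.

∫_8^40 x^3 dx evaluates to 638976.
Boundary: ½(f(8) + f(40)) = ½(512.000 + 64000.0) = 32256.0.
So far: 671232.
Correction k=1: B_{2}/2! · (f^{(1)}(40) − f^{(1)}(8)) = 1/12 · (4800.00 − 192.000) = 384.000.
After k=1: 671616.
Correction k=2: B_{4}/4! · (f^{(3)}(40) − f^{(3)}(8)) = −1/720 · (6.00000 − 6.00000) = 0.00000.
After k=2: 671616.
Correction k=3: B_{6}/6! · (f^{(5)}(40) − f^{(5)}(8)) = 1/30240 · (0.00000 − 0.00000) = 0.00000.

S_3 ≈ 671616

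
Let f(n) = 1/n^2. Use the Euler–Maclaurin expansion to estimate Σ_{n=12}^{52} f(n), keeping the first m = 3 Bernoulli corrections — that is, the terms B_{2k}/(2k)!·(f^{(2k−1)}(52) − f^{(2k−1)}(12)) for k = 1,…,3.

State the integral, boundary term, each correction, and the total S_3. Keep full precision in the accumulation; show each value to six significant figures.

S_3 ≈ 0.0678548

The integral term ∫_12^52 1/x^2 dx = 0.0641026.
Endpoint term: (f(12) + f(52))/2 = (0.00694444 + 0.000369822)/2 = 0.00365713.
Running total after boundary: 0.0677597.
Order-1 term: 1/12 · (-1.42239e-05 − (-0.00115741)) = 9.52653e-05.
After k=1: 0.0678550.
Order-2 term: −1/720 · (-6.31240e-08 − (-9.64506e-05)) = -1.33872e-07.
After k=2: 0.0678548.
Order-3 term: 1/30240 · (-7.00340e-10 − (-2.00939e-05)) = 6.64457e-10.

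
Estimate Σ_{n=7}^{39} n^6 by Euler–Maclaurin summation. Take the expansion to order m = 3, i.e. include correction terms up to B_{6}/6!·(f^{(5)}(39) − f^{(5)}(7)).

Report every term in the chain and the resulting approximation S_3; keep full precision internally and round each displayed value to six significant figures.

S_3 ≈ 2.14088e+10

Integral: ∫_7^39 x^6 dx = 1.96043e+10.
Endpoint term: (f(7) + f(39))/2 = (117649 + 3.51874e+09)/2 = 1.75943e+09.
Integral + boundary = 2.13637e+10.
Correction k=1: B_{2}/2! · (f^{(1)}(39) − f^{(1)}(7)) = 1/12 · (5.41345e+08 − 100842) = 4.51037e+07.
Running total after k=1: 2.14088e+10.
Correction k=2: B_{4}/4! · (f^{(3)}(39) − f^{(3)}(7)) = −1/720 · (7.11828e+06 − 41160.0) = -9829.33.
Running total after k=2: 2.14088e+10.
Correction k=3: B_{6}/6! · (f^{(5)}(39) − f^{(5)}(7)) = 1/30240 · (28080.0 − 5040.00) = 0.761905.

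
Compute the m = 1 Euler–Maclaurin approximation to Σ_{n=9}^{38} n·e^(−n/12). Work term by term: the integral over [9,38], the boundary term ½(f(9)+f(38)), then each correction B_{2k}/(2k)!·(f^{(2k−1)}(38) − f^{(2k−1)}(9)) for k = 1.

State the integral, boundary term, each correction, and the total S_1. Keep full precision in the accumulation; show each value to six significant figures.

S_1 ≈ 96.6590

The integral term ∫_9^38 x·e^(−x/12) dx = 93.7501.
Boundary: ½(f(9) + f(38)) = ½(4.25130 + 1.60147) = 2.92638.
Integral + boundary = 96.6764.
Correction k=1: B_{2}/2! · (f^{(1)}(38) − f^{(1)}(9)) = 1/12 · (-0.0913117 − 0.118092) = -0.0174503.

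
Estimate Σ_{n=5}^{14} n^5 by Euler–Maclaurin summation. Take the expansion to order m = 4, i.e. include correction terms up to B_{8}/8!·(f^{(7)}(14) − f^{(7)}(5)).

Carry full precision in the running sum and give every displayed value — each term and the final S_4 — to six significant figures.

S_4 ≈ 1.53852e+06

The integral term ∫_5^14 x^5 dx = 1.25232e+06.
½[f(5) + f(14)] = ½[3125.00 + 537824] = 270474.
Integral + boundary = 1.52279e+06.
k=1: B_{2}/(2)! × [f^{(1)}(14) − f^{(1)}(5)] = 1/12 × (192080 − 3125.00) = 15746.2.
Partial sum through k=1: 1.53854e+06.
k=2: B_{4}/(4)! × [f^{(3)}(14) − f^{(3)}(5)] = −1/720 × (11760.0 − 1500.00) = -14.2500.
Partial sum through k=2: 1.53852e+06.
k=3: B_{6}/(6)! × [f^{(5)}(14) − f^{(5)}(5)] = 1/30240 × (120.000 − 120.000) = 0.00000.
Partial sum through k=3: 1.53852e+06.
k=4: B_{8}/(8)! × [f^{(7)}(14) − f^{(7)}(5)] = −1/1209600 × (0.00000 − 0.00000) = 0.00000.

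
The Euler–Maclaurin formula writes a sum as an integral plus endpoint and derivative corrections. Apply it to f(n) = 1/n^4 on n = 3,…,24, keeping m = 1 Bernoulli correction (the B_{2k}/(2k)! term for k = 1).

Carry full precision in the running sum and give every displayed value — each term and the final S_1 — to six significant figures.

S_1 ≈ 0.0198676

Integral: ∫_3^24 1/x^4 dx = 0.0123216.
½[f(3) + f(24)] = ½[0.0123457 + 3.01408e-06] = 0.00617435.
Integral + boundary = 0.0184959.
k=1: B_{2}/(2)! × [f^{(1)}(24) − f^{(1)}(3)] = 1/12 × (-5.02347e-07 − (-0.0164609)) = 0.00137170.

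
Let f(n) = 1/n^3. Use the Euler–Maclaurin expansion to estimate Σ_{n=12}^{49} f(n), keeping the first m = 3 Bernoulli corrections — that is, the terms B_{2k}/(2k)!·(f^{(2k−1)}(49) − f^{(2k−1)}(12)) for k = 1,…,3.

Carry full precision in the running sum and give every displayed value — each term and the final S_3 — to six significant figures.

S_3 ≈ 0.00356956

The integral term ∫_12^49 1/x^3 dx = 0.00326398.
Endpoint term: (f(12) + f(49))/2 = (0.000578704 + 8.49986e-06)/2 = 0.000293602.
Running total after boundary: 0.00355758.
Correction k=1: B_{2}/2! · (f^{(1)}(49) − f^{(1)}(12)) = 1/12 · (-5.20400e-07 − (-0.000144676)) = 1.20130e-05.
Running total after k=1: 0.00356959.
Correction k=2: B_{4}/4! · (f^{(3)}(49) − f^{(3)}(12)) = −1/720 · (-4.33486e-09 − (-2.00939e-05)) = -2.79021e-08.
Running total after k=2: 0.00356956.
Correction k=3: B_{6}/6! · (f^{(5)}(49) − f^{(5)}(12)) = 1/30240 · (-7.58284e-11 − (-5.86071e-06)) = 1.93804e-10.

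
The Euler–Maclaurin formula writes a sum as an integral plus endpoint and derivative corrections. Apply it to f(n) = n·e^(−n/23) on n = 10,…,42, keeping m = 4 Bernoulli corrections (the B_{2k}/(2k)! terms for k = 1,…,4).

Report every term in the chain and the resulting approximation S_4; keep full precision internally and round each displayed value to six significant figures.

∫_10^42 x·e^(−x/23) dx evaluates to 250.622.
½[f(10) + f(42)] = ½[6.47405 + 6.76379] = 6.61892.
Running total after boundary: 257.241.
k=1: B_{2}/(2)! × [f^{(1)}(42) − f^{(1)}(10)] = 1/12 × (-0.133035 − 0.365925) = -0.0415800.
After k=1: 257.199.
k=2: B_{4}/(4)! × [f^{(3)}(42) − f^{(3)}(10)] = −1/720 × (0.000357372 − 0.00313939) = 3.86391e-06.
After k=2: 257.199.
k=3: B_{6}/(6)! × [f^{(5)}(42) − f^{(5)}(10)] = 1/30240 × (1.82652e-06 − 1.05615e-05) = -2.88856e-10.
After k=3: 257.199.
k=4: B_{8}/(8)! × [f^{(7)}(42) − f^{(7)}(10)] = −1/1209600 × (5.62850e-09 − 2.87117e-08) = 1.90833e-14.

S_4 ≈ 257.199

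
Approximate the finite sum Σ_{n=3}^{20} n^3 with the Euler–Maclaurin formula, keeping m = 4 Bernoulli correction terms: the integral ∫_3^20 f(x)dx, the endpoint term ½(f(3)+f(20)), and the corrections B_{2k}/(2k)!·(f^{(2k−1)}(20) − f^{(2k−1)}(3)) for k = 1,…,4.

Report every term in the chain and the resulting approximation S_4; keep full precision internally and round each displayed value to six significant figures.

S_4 ≈ 44091.0

Integral: ∫_3^20 x^3 dx = 39979.8.
Boundary: ½(f(3) + f(20)) = ½(27.0000 + 8000.00) = 4013.50.
Integral + boundary = 43993.2.
Order-1 term: 1/12 · (1200.00 − 27.0000) = 97.7500.
Partial sum through k=1: 44091.0.
Order-2 term: −1/720 · (6.00000 − 6.00000) = 0.00000.
Partial sum through k=2: 44091.0.
Order-3 term: 1/30240 · (0.00000 − 0.00000) = 0.00000.
Partial sum through k=3: 44091.0.
Order-4 term: −1/1209600 · (0.00000 − 0.00000) = 0.00000.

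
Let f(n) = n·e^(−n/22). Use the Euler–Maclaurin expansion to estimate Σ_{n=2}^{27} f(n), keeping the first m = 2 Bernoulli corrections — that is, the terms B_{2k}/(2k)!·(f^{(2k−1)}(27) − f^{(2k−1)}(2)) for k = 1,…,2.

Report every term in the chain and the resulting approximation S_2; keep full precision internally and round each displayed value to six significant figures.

Integral: ∫_2^27 x·e^(−x/22) dx = 166.165.
Endpoint term: (f(2) + f(27))/2 = (1.82620 + 7.91345)/2 = 4.86983.
Integral + boundary = 171.035.
Correction k=1: B_{2}/2! · (f^{(1)}(27) − f^{(1)}(2)) = 1/12 · (-0.0666116 − 0.830092) = -0.0747253.
After k=1: 170.960.
Correction k=2: B_{4}/4! · (f^{(3)}(27) − f^{(3)}(2)) = −1/720 · (0.00107349 − 0.00548821) = 6.13155e-06.

S_2 ≈ 170.960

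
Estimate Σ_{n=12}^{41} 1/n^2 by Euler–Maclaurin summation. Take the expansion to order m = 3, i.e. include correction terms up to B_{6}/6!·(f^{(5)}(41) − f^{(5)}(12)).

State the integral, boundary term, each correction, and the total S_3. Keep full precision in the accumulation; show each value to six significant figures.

S_3 ≈ 0.0628067

∫_12^41 1/x^2 dx evaluates to 0.0589431.
Boundary: ½(f(12) + f(41)) = ½(0.00694444 + 0.000594884) = 0.00376966.
Integral + boundary = 0.0627128.
k=1: B_{2}/(2)! × [f^{(1)}(41) − f^{(1)}(12)] = 1/12 × (-2.90187e-05 − (-0.00115741)) = 9.40324e-05.
Running total after k=1: 0.0628068.
k=2: B_{4}/(4)! × [f^{(3)}(41) − f^{(3)}(12)] = −1/720 × (-2.07153e-07 − (-9.64506e-05)) = -1.33671e-07.
Running total after k=2: 0.0628067.
k=3: B_{6}/(6)! × [f^{(5)}(41) − f^{(5)}(12)] = 1/30240 × (-3.69697e-09 − (-2.00939e-05)) = 6.64358e-10.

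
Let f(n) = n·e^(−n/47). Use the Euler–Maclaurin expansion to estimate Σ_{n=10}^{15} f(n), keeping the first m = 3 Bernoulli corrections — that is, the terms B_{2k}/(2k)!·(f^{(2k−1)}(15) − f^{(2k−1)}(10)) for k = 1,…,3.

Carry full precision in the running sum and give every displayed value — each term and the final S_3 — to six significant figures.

Integral: ∫_10^15 x·e^(−x/47) dx = 47.7572.
Boundary: ½(f(10) + f(15)) = ½(8.08345 + 10.9015) = 9.49248.
So far: 57.2496.
k=1: B_{2}/(2)! × [f^{(1)}(15) − f^{(1)}(10)] = 1/12 × (0.494820 − 0.636357) = -0.0117947.
Running total after k=1: 57.2378.
k=2: B_{4}/(4)! × [f^{(3)}(15) − f^{(3)}(10)] = −1/720 × (0.000882008 − 0.00101994) = 1.91573e-07.
Running total after k=2: 57.2378.
k=3: B_{6}/(6)! × [f^{(5)}(15) − f^{(5)}(10)] = 1/30240 × (6.97154e-07 − 7.93031e-07) = -3.17053e-12.

S_3 ≈ 57.2378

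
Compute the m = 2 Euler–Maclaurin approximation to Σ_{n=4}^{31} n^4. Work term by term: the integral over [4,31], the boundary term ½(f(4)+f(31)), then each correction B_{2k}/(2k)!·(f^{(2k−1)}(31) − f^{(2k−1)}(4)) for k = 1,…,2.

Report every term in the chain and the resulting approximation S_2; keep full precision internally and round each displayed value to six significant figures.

S_2 ≈ 6.19742e+06

Integral: ∫_4^31 x^4 dx = 5.72563e+06.
Boundary: ½(f(4) + f(31)) = ½(256.000 + 923521) = 461888.
So far: 6.18751e+06.
Order-1 term: 1/12 · (119164 − 256.000) = 9909.00.
Partial sum through k=1: 6.19742e+06.
Order-2 term: −1/720 · (744.000 − 96.0000) = -0.900000.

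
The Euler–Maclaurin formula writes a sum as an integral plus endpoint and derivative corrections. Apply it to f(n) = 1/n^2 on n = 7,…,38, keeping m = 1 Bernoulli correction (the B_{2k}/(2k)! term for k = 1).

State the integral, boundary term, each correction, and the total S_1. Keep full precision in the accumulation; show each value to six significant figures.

S_1 ≈ 0.127575

The integral term ∫_7^38 1/x^2 dx = 0.116541.
Boundary: ½(f(7) + f(38)) = ½(0.0204082 + 0.000692521) = 0.0105503.
So far: 0.127092.
Correction k=1: B_{2}/2! · (f^{(1)}(38) − f^{(1)}(7)) = 1/12 · (-3.64485e-05 − (-0.00583090)) = 0.000482871.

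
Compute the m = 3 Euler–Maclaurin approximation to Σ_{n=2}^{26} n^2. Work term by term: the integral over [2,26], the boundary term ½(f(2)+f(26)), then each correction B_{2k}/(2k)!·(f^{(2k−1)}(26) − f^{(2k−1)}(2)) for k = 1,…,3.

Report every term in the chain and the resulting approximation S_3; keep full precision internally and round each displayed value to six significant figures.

S_3 ≈ 6200.00

∫_2^26 x^2 dx evaluates to 5856.00.
½[f(2) + f(26)] = ½[4.00000 + 676.000] = 340.000.
So far: 6196.00.
Correction k=1: B_{2}/2! · (f^{(1)}(26) − f^{(1)}(2)) = 1/12 · (52.0000 − 4.00000) = 4.00000.
Running total after k=1: 6200.00.
Correction k=2: B_{4}/4! · (f^{(3)}(26) − f^{(3)}(2)) = −1/720 · (0.00000 − 0.00000) = 0.00000.
Running total after k=2: 6200.00.
Correction k=3: B_{6}/6! · (f^{(5)}(26) − f^{(5)}(2)) = 1/30240 · (0.00000 − 0.00000) = 0.00000.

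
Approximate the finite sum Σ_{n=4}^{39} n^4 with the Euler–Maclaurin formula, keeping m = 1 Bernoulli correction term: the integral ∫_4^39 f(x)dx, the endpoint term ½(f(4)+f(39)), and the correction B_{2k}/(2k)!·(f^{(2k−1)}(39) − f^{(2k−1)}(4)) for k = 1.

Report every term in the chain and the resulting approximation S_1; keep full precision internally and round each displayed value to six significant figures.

∫_4^39 x^4 dx evaluates to 1.80446e+07.
Boundary: ½(f(4) + f(39)) = ½(256.000 + 2.31344e+06) = 1.15685e+06.
Running total after boundary: 1.92015e+07.
Correction k=1: B_{2}/2! · (f^{(1)}(39) − f^{(1)}(4)) = 1/12 · (237276 − 256.000) = 19751.7.

S_1 ≈ 1.92212e+07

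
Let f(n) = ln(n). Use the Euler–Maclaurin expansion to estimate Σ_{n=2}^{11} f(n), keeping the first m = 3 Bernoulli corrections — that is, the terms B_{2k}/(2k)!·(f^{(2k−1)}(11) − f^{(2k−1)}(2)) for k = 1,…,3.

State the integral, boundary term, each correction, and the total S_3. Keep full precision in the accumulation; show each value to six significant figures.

S_3 ≈ 17.5023

The integral term ∫_2^11 ln(x) dx = 15.9906.
Endpoint term: (f(2) + f(11))/2 = (0.693147 + 2.39790)/2 = 1.54552.
Running total after boundary: 17.5361.
Correction k=1: B_{2}/2! · (f^{(1)}(11) − f^{(1)}(2)) = 1/12 · (0.0909091 − 0.500000) = -0.0340909.
Running total after k=1: 17.5020.
Correction k=2: B_{4}/4! · (f^{(3)}(11) − f^{(3)}(2)) = −1/720 · (0.00150263 − 0.250000) = 0.000345135.
Running total after k=2: 17.5023.
Correction k=3: B_{6}/6! · (f^{(5)}(11) − f^{(5)}(2)) = 1/30240 · (0.000149021 − 0.750000) = -2.47967e-05.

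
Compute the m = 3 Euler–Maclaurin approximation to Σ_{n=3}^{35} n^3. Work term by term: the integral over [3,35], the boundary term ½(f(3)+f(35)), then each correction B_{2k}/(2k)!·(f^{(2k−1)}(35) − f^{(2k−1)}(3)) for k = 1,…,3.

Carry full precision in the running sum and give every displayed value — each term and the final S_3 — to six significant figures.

S_3 ≈ 396891

The integral term ∫_3^35 x^3 dx = 375136.
Boundary: ½(f(3) + f(35)) = ½(27.0000 + 42875.0) = 21451.0.
Running total after boundary: 396587.
Order-1 term: 1/12 · (3675.00 − 27.0000) = 304.000.
Partial sum through k=1: 396891.
Order-2 term: −1/720 · (6.00000 − 6.00000) = 0.00000.
Partial sum through k=2: 396891.
Order-3 term: 1/30240 · (0.00000 − 0.00000) = 0.00000.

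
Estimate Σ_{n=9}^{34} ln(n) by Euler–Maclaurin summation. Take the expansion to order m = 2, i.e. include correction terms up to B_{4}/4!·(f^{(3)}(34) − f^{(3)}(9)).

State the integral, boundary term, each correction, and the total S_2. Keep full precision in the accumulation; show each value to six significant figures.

S_2 ≈ 77.9762

Integral: ∫_9^34 ln(x) dx = 75.1212.
½[f(9) + f(34)] = ½[2.19722 + 3.52636] = 2.86179.
Running total after boundary: 77.9830.
Correction k=1: B_{2}/2! · (f^{(1)}(34) − f^{(1)}(9)) = 1/12 · (0.0294118 − 0.111111) = -0.00680828.
Running total after k=1: 77.9762.
Correction k=2: B_{4}/4! · (f^{(3)}(34) − f^{(3)}(9)) = −1/720 · (5.08854e-05 − 0.00274348) = 3.73972e-06.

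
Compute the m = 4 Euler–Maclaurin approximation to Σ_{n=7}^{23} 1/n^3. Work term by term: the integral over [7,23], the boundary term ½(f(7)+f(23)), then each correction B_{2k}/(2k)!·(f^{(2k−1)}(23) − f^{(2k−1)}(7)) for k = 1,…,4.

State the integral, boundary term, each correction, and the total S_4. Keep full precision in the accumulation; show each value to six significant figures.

S_4 ≈ 0.0108603

The integral term ∫_7^23 1/x^3 dx = 0.00925890.
Boundary: ½(f(7) + f(23)) = ½(0.00291545 + 8.21895e-05) = 0.00149882.
Integral + boundary = 0.0107577.
k=1: B_{2}/(2)! × [f^{(1)}(23) − f^{(1)}(7)] = 1/12 × (-1.07204e-05 − (-0.00124948)) = 0.000103230.
Partial sum through k=1: 0.0108610.
k=2: B_{4}/(4)! × [f^{(3)}(23) − f^{(3)}(7)] = −1/720 × (-4.05307e-07 − (-0.000509992)) = -7.07759e-07.
Partial sum through k=2: 0.0108602.
k=3: B_{6}/(6)! × [f^{(5)}(23) − f^{(5)}(7)] = 1/30240 × (-3.21794e-08 − (-0.000437136)) = 1.44545e-08.
Partial sum through k=3: 0.0108603.
k=4: B_{8}/(8)! × [f^{(7)}(23) − f^{(7)}(7)] = −1/1209600 × (-4.37980e-09 − (-0.000642322)) = -5.31016e-10.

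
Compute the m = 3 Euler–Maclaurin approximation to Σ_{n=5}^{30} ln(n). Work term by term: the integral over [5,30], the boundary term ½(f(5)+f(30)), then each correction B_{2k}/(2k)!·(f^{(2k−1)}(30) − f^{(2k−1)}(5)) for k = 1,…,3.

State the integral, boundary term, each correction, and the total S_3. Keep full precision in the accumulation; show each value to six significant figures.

S_3 ≈ 71.4802

∫_5^30 ln(x) dx evaluates to 68.9887.
Endpoint term: (f(5) + f(30))/2 = (1.60944 + 3.40120)/2 = 2.50532.
So far: 71.4940.
Correction k=1: B_{2}/2! · (f^{(1)}(30) − f^{(1)}(5)) = 1/12 · (0.0333333 − 0.200000) = -0.0138889.
Running total after k=1: 71.4802.
Correction k=2: B_{4}/4! · (f^{(3)}(30) − f^{(3)}(5)) = −1/720 · (7.40741e-05 − 0.0160000) = 2.21193e-05.
Running total after k=2: 71.4802.
Correction k=3: B_{6}/6! · (f^{(5)}(30) − f^{(5)}(5)) = 1/30240 · (9.87654e-07 − 0.00768000) = -2.53936e-07.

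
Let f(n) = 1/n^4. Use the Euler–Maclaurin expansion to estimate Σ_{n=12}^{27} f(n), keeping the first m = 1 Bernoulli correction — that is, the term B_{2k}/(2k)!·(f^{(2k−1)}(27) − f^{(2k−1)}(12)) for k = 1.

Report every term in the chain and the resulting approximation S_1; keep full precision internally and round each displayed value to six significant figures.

Integral: ∫_12^27 1/x^4 dx = 0.000175966.
Boundary: ½(f(12) + f(27)) = ½(4.82253e-05 + 1.88168e-06) = 2.50535e-05.
Running total after boundary: 0.000201020.
Correction k=1: B_{2}/2! · (f^{(1)}(27) − f^{(1)}(12)) = 1/12 · (-2.78767e-07 − (-1.60751e-05)) = 1.31636e-06.

S_1 ≈ 0.000202336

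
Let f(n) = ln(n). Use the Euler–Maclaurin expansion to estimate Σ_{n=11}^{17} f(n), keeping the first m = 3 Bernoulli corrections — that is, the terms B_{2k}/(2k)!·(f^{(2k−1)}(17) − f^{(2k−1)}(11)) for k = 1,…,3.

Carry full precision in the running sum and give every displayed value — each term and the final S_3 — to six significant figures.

S_3 ≈ 18.4007

Integral: ∫_11^17 ln(x) dx = 15.7878.
Boundary: ½(f(11) + f(17)) = ½(2.39790 + 2.83321) = 2.61555.
Running total after boundary: 18.4033.
Correction k=1: B_{2}/2! · (f^{(1)}(17) − f^{(1)}(11)) = 1/12 · (0.0588235 − 0.0909091) = -0.00267380.
Running total after k=1: 18.4007.
Correction k=2: B_{4}/4! · (f^{(3)}(17) − f^{(3)}(11)) = −1/720 · (0.000407083 − 0.00150263) = 1.52159e-06.
Running total after k=2: 18.4007.
Correction k=3: B_{6}/6! · (f^{(5)}(17) − f^{(5)}(11)) = 1/30240 · (1.69031e-05 − 0.000149021) = -4.36898e-09.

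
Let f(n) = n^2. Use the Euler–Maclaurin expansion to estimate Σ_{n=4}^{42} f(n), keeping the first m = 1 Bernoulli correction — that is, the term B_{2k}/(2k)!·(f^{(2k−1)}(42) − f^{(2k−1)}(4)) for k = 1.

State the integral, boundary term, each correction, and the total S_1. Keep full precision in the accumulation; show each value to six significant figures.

∫_4^42 x^2 dx evaluates to 24674.7.
Boundary: ½(f(4) + f(42)) = ½(16.0000 + 1764.00) = 890.000.
Running total after boundary: 25564.7.
Order-1 term: 1/12 · (84.0000 − 8.00000) = 6.33333.

S_1 ≈ 25571.0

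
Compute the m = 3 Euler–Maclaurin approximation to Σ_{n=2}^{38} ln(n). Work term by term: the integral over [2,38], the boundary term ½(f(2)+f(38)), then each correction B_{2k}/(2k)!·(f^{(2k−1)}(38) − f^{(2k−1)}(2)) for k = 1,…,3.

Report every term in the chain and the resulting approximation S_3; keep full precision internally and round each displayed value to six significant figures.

S_3 ≈ 102.968

The integral term ∫_2^38 ln(x) dx = 100.842.
Endpoint term: (f(2) + f(38))/2 = (0.693147 + 3.63759)/2 = 2.16537.
Running total after boundary: 103.007.
Order-1 term: 1/12 · (0.0263158 − 0.500000) = -0.0394737.
Partial sum through k=1: 102.968.
Order-2 term: −1/720 · (3.64485e-05 − 0.250000) = 0.000347172.
Partial sum through k=2: 102.968.
Order-3 term: 1/30240 · (3.02896e-07 − 0.750000) = -2.48016e-05.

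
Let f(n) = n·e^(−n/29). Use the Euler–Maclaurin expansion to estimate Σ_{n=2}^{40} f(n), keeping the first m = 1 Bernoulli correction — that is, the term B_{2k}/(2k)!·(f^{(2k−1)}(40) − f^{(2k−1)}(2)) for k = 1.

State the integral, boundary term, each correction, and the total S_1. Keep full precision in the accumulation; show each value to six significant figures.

S_1 ≈ 341.222

Integral: ∫_2^40 x·e^(−x/29) dx = 335.334.
½[f(2) + f(40)] = ½[1.86672 + 10.0701] = 5.96840.
So far: 341.302.
k=1: B_{2}/(2)! × [f^{(1)}(40) − f^{(1)}(2)] = 1/12 × (-0.0954922 − 0.868989) = -0.0803735.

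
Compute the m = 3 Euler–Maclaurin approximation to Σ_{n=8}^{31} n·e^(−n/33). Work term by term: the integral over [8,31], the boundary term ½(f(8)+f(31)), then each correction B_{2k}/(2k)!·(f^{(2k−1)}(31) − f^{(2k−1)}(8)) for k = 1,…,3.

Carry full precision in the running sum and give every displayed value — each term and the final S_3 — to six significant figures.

S_3 ≈ 245.374

The integral term ∫_8^31 x·e^(−x/33) dx = 236.224.
Endpoint term: (f(8) + f(31))/2 = (6.27779 + 12.1168)/2 = 9.19729.
Integral + boundary = 245.422.
Order-1 term: 1/12 · (0.0236888 − 0.594487) = -0.0475665.
Running total after k=1: 245.374.
Order-2 term: −1/720 · (0.000739594 − 0.00198708) = 1.73262e-06.
Running total after k=2: 245.374.
Order-3 term: 1/30240 · (1.33832e-06 − 3.14808e-06) = -5.98466e-11.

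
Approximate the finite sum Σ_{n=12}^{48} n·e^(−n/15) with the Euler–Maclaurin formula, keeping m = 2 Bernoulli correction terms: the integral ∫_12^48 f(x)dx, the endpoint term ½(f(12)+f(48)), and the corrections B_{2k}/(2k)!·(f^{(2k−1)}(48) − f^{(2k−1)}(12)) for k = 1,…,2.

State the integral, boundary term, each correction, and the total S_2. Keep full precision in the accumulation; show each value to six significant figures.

Integral: ∫_12^48 x·e^(−x/15) dx = 143.458.
Endpoint term: (f(12) + f(48))/2 = (5.39195 + 1.95659)/2 = 3.67427.
Integral + boundary = 147.132.
Order-1 term: 1/12 · (-0.0896768 − 0.0898658) = -0.0149619.
Running total after k=1: 147.117.
Order-2 term: −1/720 · (-3.62331e-05 − 0.00439344) = 6.15232e-06.

S_2 ≈ 147.117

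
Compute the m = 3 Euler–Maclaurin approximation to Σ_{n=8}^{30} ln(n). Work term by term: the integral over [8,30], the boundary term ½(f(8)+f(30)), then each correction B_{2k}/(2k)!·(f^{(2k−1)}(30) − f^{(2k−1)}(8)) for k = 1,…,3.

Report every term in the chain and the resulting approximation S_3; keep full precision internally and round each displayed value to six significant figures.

Integral: ∫_8^30 ln(x) dx = 63.4004.
Boundary: ½(f(8) + f(30)) = ½(2.07944 + 3.40120) = 2.74032.
So far: 66.1407.
k=1: B_{2}/(2)! × [f^{(1)}(30) − f^{(1)}(8)] = 1/12 × (0.0333333 − 0.125000) = -0.00763889.
Partial sum through k=1: 66.1331.
k=2: B_{4}/(4)! × [f^{(3)}(30) − f^{(3)}(8)] = −1/720 × (7.40741e-05 − 0.00390625) = 5.32247e-06.
Partial sum through k=2: 66.1331.
k=3: B_{6}/(6)! × [f^{(5)}(30) − f^{(5)}(8)] = 1/30240 × (9.87654e-07 − 0.000732422) = -2.41876e-08.

S_3 ≈ 66.1331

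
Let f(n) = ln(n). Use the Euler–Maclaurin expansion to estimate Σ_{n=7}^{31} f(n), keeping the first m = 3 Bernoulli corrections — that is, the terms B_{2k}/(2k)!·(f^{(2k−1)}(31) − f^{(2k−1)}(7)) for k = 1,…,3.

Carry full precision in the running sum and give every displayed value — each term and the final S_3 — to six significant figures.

∫_7^31 ln(x) dx evaluates to 68.8322.
Boundary: ½(f(7) + f(31)) = ½(1.94591 + 3.43399) = 2.68995.
So far: 71.5222.
Order-1 term: 1/12 · (0.0322581 − 0.142857) = -0.00921659.
Running total after k=1: 71.5130.
Order-2 term: −1/720 · (6.71344e-05 − 0.00583090) = 8.00524e-06.
Running total after k=2: 71.5130.
Order-3 term: 1/30240 · (8.38306e-07 − 0.00142798) = -4.71937e-08.

S_3 ≈ 71.5130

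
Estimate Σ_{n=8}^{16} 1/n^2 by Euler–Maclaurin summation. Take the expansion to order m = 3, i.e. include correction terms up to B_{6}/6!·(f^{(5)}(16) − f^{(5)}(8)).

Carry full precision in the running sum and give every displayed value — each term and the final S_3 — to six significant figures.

S_3 ≈ 0.0725495

Integral: ∫_8^16 1/x^2 dx = 0.0625000.
Boundary: ½(f(8) + f(16)) = ½(0.0156250 + 0.00390625) = 0.00976562.
Running total after boundary: 0.0722656.
Order-1 term: 1/12 · (-0.000488281 − (-0.00390625)) = 0.000284831.
After k=1: 0.0725505.
Order-2 term: −1/720 · (-2.28882e-05 − (-0.000732422)) = -9.85463e-07.
After k=2: 0.0725495.
Order-3 term: 1/30240 · (-2.68221e-06 − (-0.000343323)) = 1.12646e-08.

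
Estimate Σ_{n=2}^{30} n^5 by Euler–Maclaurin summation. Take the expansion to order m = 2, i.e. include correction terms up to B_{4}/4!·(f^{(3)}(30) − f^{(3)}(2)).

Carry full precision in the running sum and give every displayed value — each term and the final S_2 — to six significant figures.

S_2 ≈ 1.33987e+08

The integral term ∫_2^30 x^5 dx = 1.21500e+08.
Endpoint term: (f(2) + f(30))/2 = (32.0000 + 2.43000e+07)/2 = 1.21500e+07.
Integral + boundary = 1.33650e+08.
k=1: B_{2}/(2)! × [f^{(1)}(30) − f^{(1)}(2)] = 1/12 × (4.05000e+06 − 80.0000) = 337493.
After k=1: 1.33987e+08.
k=2: B_{4}/(4)! × [f^{(3)}(30) − f^{(3)}(2)] = −1/720 × (54000.0 − 240.000) = -74.6667.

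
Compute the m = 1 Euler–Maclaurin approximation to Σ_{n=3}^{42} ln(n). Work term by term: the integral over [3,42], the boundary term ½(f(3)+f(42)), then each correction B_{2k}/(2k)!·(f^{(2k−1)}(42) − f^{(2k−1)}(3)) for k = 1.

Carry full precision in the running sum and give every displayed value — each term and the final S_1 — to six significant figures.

S_1 ≈ 117.079

∫_3^42 ln(x) dx evaluates to 114.686.
Endpoint term: (f(3) + f(42))/2 = (1.09861 + 3.73767)/2 = 2.41814.
Integral + boundary = 117.104.
Order-1 term: 1/12 · (0.0238095 − 0.333333) = -0.0257937.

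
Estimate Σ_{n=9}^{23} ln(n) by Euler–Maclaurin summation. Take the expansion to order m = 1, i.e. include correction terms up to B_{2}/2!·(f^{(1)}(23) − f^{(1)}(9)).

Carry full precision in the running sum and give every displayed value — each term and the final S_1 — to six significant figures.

S_1 ≈ 41.0021

The integral term ∫_9^23 ln(x) dx = 38.3413.
Endpoint term: (f(9) + f(23))/2 = (2.19722 + 3.13549)/2 = 2.66636.
Integral + boundary = 41.0077.
k=1: B_{2}/(2)! × [f^{(1)}(23) − f^{(1)}(9)] = 1/12 × (0.0434783 − 0.111111) = -0.00563607.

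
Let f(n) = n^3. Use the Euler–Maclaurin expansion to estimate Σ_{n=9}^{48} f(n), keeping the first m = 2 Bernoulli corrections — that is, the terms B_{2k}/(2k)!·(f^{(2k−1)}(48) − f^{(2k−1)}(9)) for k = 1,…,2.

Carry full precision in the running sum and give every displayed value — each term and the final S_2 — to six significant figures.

S_2 ≈ 1.38168e+06

Integral: ∫_9^48 x^3 dx = 1.32546e+06.
Boundary: ½(f(9) + f(48)) = ½(729.000 + 110592) = 55660.5.
So far: 1.38112e+06.
k=1: B_{2}/(2)! × [f^{(1)}(48) − f^{(1)}(9)] = 1/12 × (6912.00 − 243.000) = 555.750.
Partial sum through k=1: 1.38168e+06.
k=2: B_{4}/(4)! × [f^{(3)}(48) − f^{(3)}(9)] = −1/720 × (6.00000 − 6.00000) = 0.00000.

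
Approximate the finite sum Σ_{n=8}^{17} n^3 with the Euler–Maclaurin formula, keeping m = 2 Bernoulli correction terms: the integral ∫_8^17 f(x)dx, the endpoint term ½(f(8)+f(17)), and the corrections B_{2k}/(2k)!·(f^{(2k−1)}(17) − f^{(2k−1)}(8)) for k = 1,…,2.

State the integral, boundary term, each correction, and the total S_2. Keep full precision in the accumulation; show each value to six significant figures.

The integral term ∫_8^17 x^3 dx = 19856.2.
½[f(8) + f(17)] = ½[512.000 + 4913.00] = 2712.50.
Integral + boundary = 22568.8.
k=1: B_{2}/(2)! × [f^{(1)}(17) − f^{(1)}(8)] = 1/12 × (867.000 − 192.000) = 56.2500.
Partial sum through k=1: 22625.0.
k=2: B_{4}/(4)! × [f^{(3)}(17) − f^{(3)}(8)] = −1/720 × (6.00000 − 6.00000) = 0.00000.

S_2 ≈ 22625.0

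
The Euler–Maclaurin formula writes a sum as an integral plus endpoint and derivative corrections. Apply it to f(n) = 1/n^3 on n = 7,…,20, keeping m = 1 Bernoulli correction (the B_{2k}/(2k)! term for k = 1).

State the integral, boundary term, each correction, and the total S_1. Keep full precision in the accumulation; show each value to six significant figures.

The integral term ∫_7^20 1/x^3 dx = 0.00895408.
Boundary: ½(f(7) + f(20)) = ½(0.00291545 + 0.000125000) = 0.00152023.
Integral + boundary = 0.0104743.
Order-1 term: 1/12 · (-1.87500e-05 − (-0.00124948)) = 0.000102561.

S_1 ≈ 0.0105769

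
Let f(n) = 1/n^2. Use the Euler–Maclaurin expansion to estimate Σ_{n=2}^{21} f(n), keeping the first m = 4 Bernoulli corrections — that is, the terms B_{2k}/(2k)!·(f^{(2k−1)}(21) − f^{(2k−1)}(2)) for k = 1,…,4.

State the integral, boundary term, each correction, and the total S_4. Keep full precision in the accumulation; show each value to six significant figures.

Integral: ∫_2^21 1/x^2 dx = 0.452381.
Endpoint term: (f(2) + f(21))/2 = (0.250000 + 0.00226757)/2 = 0.126134.
Running total after boundary: 0.578515.
Correction k=1: B_{2}/2! · (f^{(1)}(21) − f^{(1)}(2)) = 1/12 · (-0.000215959 − (-0.250000)) = 0.0208153.
After k=1: 0.599330.
Correction k=2: B_{4}/4! · (f^{(3)}(21) − f^{(3)}(2)) = −1/720 · (-5.87645e-06 − (-0.750000)) = -0.00104166.
After k=2: 0.598288.
Correction k=3: B_{6}/6! · (f^{(5)}(21) − f^{(5)}(2)) = 1/30240 · (-3.99758e-07 − (-5.62500)) = 0.000186012.
After k=3: 0.598474.
Correction k=4: B_{8}/8! · (f^{(7)}(21) − f^{(7)}(2)) = −1/1209600 · (-5.07630e-08 − (-78.7500)) = -6.51042e-05.

S_4 ≈ 0.598409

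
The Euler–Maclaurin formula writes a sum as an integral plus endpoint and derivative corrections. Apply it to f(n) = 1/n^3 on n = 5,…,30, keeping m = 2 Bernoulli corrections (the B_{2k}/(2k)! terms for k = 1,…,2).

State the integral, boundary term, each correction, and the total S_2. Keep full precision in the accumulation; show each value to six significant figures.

Integral: ∫_5^30 1/x^3 dx = 0.0194444.
½[f(5) + f(30)] = ½[0.00800000 + 3.70370e-05] = 0.00401852.
Integral + boundary = 0.0234630.
Order-1 term: 1/12 · (-3.70370e-06 − (-0.00480000)) = 0.000399691.
After k=1: 0.0238627.
Order-2 term: −1/720 · (-8.23045e-08 − (-0.00384000)) = -5.33322e-06.

S_2 ≈ 0.0238573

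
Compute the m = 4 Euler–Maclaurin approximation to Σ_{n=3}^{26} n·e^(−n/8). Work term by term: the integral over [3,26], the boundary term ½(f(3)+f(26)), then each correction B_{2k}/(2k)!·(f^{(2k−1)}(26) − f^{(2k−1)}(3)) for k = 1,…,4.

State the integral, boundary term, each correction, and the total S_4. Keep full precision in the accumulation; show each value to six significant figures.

S_4 ≈ 51.4268

Integral: ∫_3^26 x·e^(−x/8) dx = 49.9349.
½[f(3) + f(26)] = ½[2.06187 + 1.00813] = 1.53500.
Running total after boundary: 51.4699.
Correction k=1: B_{2}/2! · (f^{(1)}(26) − f^{(1)}(3)) = 1/12 · (-0.0872420 − 0.429556) = -0.0430665.
Running total after k=1: 51.4268.
Correction k=2: B_{4}/4! · (f^{(3)}(26) − f^{(3)}(3)) = −1/720 · (-0.000151462 − 0.0281896) = 3.93626e-05.
Running total after k=2: 51.4268.
Correction k=3: B_{6}/6! · (f^{(5)}(26) − f^{(5)}(3)) = 1/30240 · (1.65661e-05 − 0.000776053) = -2.51153e-08.
Running total after k=3: 51.4268.
Correction k=4: B_{8}/8! · (f^{(7)}(26) − f^{(7)}(3)) = −1/1209600 · (5.54669e-07 − 1.73694e-05) = 1.39011e-11.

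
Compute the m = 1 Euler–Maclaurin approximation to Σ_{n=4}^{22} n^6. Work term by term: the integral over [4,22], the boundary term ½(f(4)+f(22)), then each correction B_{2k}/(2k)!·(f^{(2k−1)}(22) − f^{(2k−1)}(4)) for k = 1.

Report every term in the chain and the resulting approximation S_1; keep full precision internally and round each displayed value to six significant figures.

S_1 ≈ 4.15603e+08

The integral term ∫_4^22 x^6 dx = 3.56335e+08.
Endpoint term: (f(4) + f(22))/2 = (4096.00 + 1.13380e+08)/2 = 5.66920e+07.
Integral + boundary = 4.13027e+08.
Order-1 term: 1/12 · (3.09218e+07 − 6144.00) = 2.57630e+06.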